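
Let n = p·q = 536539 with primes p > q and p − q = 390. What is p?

Since p = q + 390, we have 536539 = q(q + 390), so q² + 390q − 536539 = 0.
Discriminant: 390² + 4·536539 = 152100 + 2146156 = 2298256; √2298256 = 1516.
q = (−390 + 1516)/2 = 563, and p = q + 390 = 953.
Check: 563 · 953 = 536539.

953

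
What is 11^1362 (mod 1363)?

1193

11^1 ≡ 11 (mod 1363)
11^2 ≡ 11^2 = 121 ≡ 121 (mod 1363)
11^4 ≡ 121^2 = 14641 ≡ 1011 (mod 1363)
11^8 ≡ 1011^2 = 1022121 ≡ 1234 (mod 1363)
11^16 ≡ 1234^2 = 1522756 ≡ 285 (mod 1363)
11^32 ≡ 285^2 = 81225 ≡ 808 (mod 1363)
11^64 ≡ 808^2 = 652864 ≡ 1350 (mod 1363)
11^128 ≡ 1350^2 = 1822500 ≡ 169 (mod 1363)
11^256 ≡ 169^2 = 28561 ≡ 1301 (mod 1363)
11^512 ≡ 1301^2 = 1692601 ≡ 1118 (mod 1363)
11^1024 ≡ 1118^2 = 1249924 ≡ 53 (mod 1363)
1362 = 1024 + 256 + 64 + 16 + 2 in binary powers of 2.
So 11^1362 ≡ 53 · 1301 · 1350 · 285 · 121 ≡ 1193 (mod 1363).
Since 1193 ≠ 1, base 11 is a Fermat witness: 1363 is composite.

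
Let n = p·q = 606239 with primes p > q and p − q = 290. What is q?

647

Since p = q + 290, we have 606239 = q(q + 290), so q² + 290q − 606239 = 0.
Discriminant: 290² + 4·606239 = 84100 + 2424956 = 2509056; √2509056 = 1584.
q = (−290 + 1584)/2 = 647, and p = q + 290 = 937.
Check: 647 · 937 = 606239.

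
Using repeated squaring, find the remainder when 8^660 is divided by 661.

1

8^1 ≡ 8 (mod 661)
8^2 ≡ 8^2 = 64 ≡ 64 (mod 661)
8^4 ≡ 64^2 = 4096 ≡ 130 (mod 661)
8^8 ≡ 130^2 = 16900 ≡ 375 (mod 661)
8^16 ≡ 375^2 = 140625 ≡ 493 (mod 661)
8^32 ≡ 493^2 = 243049 ≡ 462 (mod 661)
8^64 ≡ 462^2 = 213444 ≡ 602 (mod 661)
8^128 ≡ 602^2 = 362404 ≡ 176 (mod 661)
8^256 ≡ 176^2 = 30976 ≡ 570 (mod 661)
8^512 ≡ 570^2 = 324900 ≡ 349 (mod 661)
660 = 512 + 128 + 16 + 4 in binary powers of 2.
So 8^660 ≡ 349 · 176 · 493 · 130 ≡ 1 (mod 661).
Since the result is 1, base 8 gives no evidence that 661 is composite.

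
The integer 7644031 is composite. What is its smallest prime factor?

53

7644031 is odd.
Digit sum 25, not divisible by 3.
Ends in 1: not divisible by 5.
7: 7644031 = 7·1092004 + 3
11: 7644031 = 11·694911 + 10
13: 7644031 = 13·588002 + 5
17: 7644031 = 17·449648 + 15
19: 7644031 = 19·402317 + 8
23: 7644031 = 23·332349 + 4
29: 7644031 = 29·263587 + 8
31: 7644031 = 31·246581 + 20
37: 7644031 = 37·206595 + 16
41: 7644031 = 41·186439 + 32
43: 7644031 = 43·177768 + 7
47: 7644031 = 47·162638 + 45
53: 7644031 = 53·144227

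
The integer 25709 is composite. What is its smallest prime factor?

25709 is odd.
Digit sum 23, not divisible by 3.
Ends in 9: not divisible by 5.
7: 25709 = 7·3672 + 5
11: 25709 = 11·2337 + 2
13: 25709 = 13·1977 + 8
17: 25709 = 17·1512 + 5
19: 25709 = 19·1353 + 2
23: 25709 = 23·1117 + 18
29: 25709 = 29·886 + 15
31: 25709 = 31·829 + 10
37: 25709 = 37·694 + 31
41: 25709 = 41·627 + 2
43: 25709 = 43·597 + 38
47: 25709 = 47·547

47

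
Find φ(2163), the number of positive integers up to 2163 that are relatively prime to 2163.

1224

Factor: 2163 = 3 · 7 · 103.
φ(2163) = (3−1) · (7−1) · (103−1) = 2 · 6 · 102 = 1224.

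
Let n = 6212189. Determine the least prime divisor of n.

6212189 is odd.
Digit sum 29, not divisible by 3.
Ends in 9: not divisible by 5.
7: 6212189 = 7·887455 + 4
11: 6212189 = 11·564744 + 5
13: 6212189 = 13·477860 + 9
17: 6212189 = 17·365422 + 15
19: 6212189 = 19·326957 + 6
23: 6212189 = 23·270095 + 4
29: 6212189 = 29·214213 + 12
31: 6212189 = 31·200393 + 6
37: 6212189 = 37·167897

37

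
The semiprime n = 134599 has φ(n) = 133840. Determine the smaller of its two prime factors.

281

φ(n) = (p−1)(q−1) = n − (p+q) + 1, so p + q = 134599 − 133840 + 1 = 760.
p and q are the roots of t² − 760t + 134599 = 0.
Discriminant: 760² − 4·134599 = 577600 − 538396 = 39204; √39204 = 198.
q = (760 − 198)/2 = 281, p = (760 + 198)/2 = 479.
Check: 281 · 479 = 134599.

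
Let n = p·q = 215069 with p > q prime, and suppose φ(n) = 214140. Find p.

φ(n) = (p−1)(q−1) = n − (p+q) + 1, so p + q = 215069 − 214140 + 1 = 930.
p and q are the roots of t² − 930t + 215069 = 0.
Discriminant: 930² − 4·215069 = 864900 − 860276 = 4624; √4624 = 68.
q = (930 − 68)/2 = 431, p = (930 + 68)/2 = 499.
Check: 431 · 499 = 215069.

499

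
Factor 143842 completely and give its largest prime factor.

143842 = 2 · 71921
71921 = 23 · 3127
3127 = 53 · 59
59 is prime.
So 143842 = 2 · 23 · 53 · 59; the largest prime factor is 59.

59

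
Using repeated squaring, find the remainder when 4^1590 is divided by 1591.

692

4^1 ≡ 4 (mod 1591)
4^2 ≡ 4^2 = 16 ≡ 16 (mod 1591)
4^4 ≡ 16^2 = 256 ≡ 256 (mod 1591)
4^8 ≡ 256^2 = 65536 ≡ 305 (mod 1591)
4^16 ≡ 305^2 = 93025 ≡ 747 (mod 1591)
4^32 ≡ 747^2 = 558009 ≡ 1159 (mod 1591)
4^64 ≡ 1159^2 = 1343281 ≡ 477 (mod 1591)
4^128 ≡ 477^2 = 227529 ≡ 16 (mod 1591)
4^256 ≡ 16^2 = 256 ≡ 256 (mod 1591)
4^512 ≡ 256^2 = 65536 ≡ 305 (mod 1591)
4^1024 ≡ 305^2 = 93025 ≡ 747 (mod 1591)
1590 = 1024 + 512 + 32 + 16 + 4 + 2 in binary powers of 2.
So 4^1590 ≡ 747 · 305 · 1159 · 747 · 256 · 16 ≡ 692 (mod 1591).
Since 692 ≠ 1, base 4 is a Fermat witness: 1591 is composite.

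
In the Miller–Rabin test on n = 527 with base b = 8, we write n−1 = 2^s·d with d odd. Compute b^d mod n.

202

527 − 1 = 526 = 2^1 · 263, so d = 263.
8^1 ≡ 8 (mod 527)
8^2 ≡ 8^2 = 64 ≡ 64 (mod 527)
8^4 ≡ 64^2 = 4096 ≡ 407 (mod 527)
8^8 ≡ 407^2 = 165649 ≡ 171 (mod 527)
8^16 ≡ 171^2 = 29241 ≡ 256 (mod 527)
8^32 ≡ 256^2 = 65536 ≡ 188 (mod 527)
8^64 ≡ 188^2 = 35344 ≡ 35 (mod 527)
8^128 ≡ 35^2 = 1225 ≡ 171 (mod 527)
8^256 ≡ 171^2 = 29241 ≡ 256 (mod 527)
263 = 256 + 4 + 2 + 1 in binary powers of 2.
So 8^263 ≡ 256 · 407 · 64 · 8 ≡ 202 (mod 527).
Squaring chain: 202; never reaches −1, so base 8 is a Miller–Rabin witness that 527 is composite.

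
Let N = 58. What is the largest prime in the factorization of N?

58 = 2 · 29
29 is prime.
So 58 = 2 · 29; the largest prime factor is 29.

29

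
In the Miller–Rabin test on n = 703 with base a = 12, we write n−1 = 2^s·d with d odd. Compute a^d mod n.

703 − 1 = 702 = 2^1 · 351, so d = 351.
12^1 ≡ 12 (mod 703)
12^2 ≡ 12^2 = 144 ≡ 144 (mod 703)
12^4 ≡ 144^2 = 20736 ≡ 349 (mod 703)
12^8 ≡ 349^2 = 121801 ≡ 182 (mod 703)
12^16 ≡ 182^2 = 33124 ≡ 83 (mod 703)
12^32 ≡ 83^2 = 6889 ≡ 562 (mod 703)
12^64 ≡ 562^2 = 315844 ≡ 197 (mod 703)
12^128 ≡ 197^2 = 38809 ≡ 144 (mod 703)
12^256 ≡ 144^2 = 20736 ≡ 349 (mod 703)
351 = 256 + 64 + 16 + 8 + 4 + 2 + 1 in binary powers of 2.
So 12^351 ≡ 349 · 197 · 83 · 182 · 349 · 144 · 12 ≡ 75 (mod 703).
Squaring chain: 75; never reaches −1, so base 12 is a Miller–Rabin witness that 703 is composite.

75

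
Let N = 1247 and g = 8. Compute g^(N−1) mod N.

173

8^1 ≡ 8 (mod 1247)
8^2 ≡ 8^2 = 64 ≡ 64 (mod 1247)
8^4 ≡ 64^2 = 4096 ≡ 355 (mod 1247)
8^8 ≡ 355^2 = 126025 ≡ 78 (mod 1247)
8^16 ≡ 78^2 = 6084 ≡ 1096 (mod 1247)
8^32 ≡ 1096^2 = 1201216 ≡ 355 (mod 1247)
8^64 ≡ 355^2 = 126025 ≡ 78 (mod 1247)
8^128 ≡ 78^2 = 6084 ≡ 1096 (mod 1247)
8^256 ≡ 1096^2 = 1201216 ≡ 355 (mod 1247)
8^512 ≡ 355^2 = 126025 ≡ 78 (mod 1247)
8^1024 ≡ 78^2 = 6084 ≡ 1096 (mod 1247)
1246 = 1024 + 128 + 64 + 16 + 8 + 4 + 2 in binary powers of 2.
So 8^1246 ≡ 1096 · 1096 · 78 · 1096 · 78 · 355 · 64 ≡ 173 (mod 1247).
Since 173 ≠ 1, base 8 is a Fermat witness: 1247 is composite.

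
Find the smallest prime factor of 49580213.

49580213 is odd.
Digit sum 32, not divisible by 3.
Ends in 3: not divisible by 5.
7: 49580213 = 7·7082887 + 4
11: 49580213 = 11·4507292 + 1
13: 49580213 = 13·3813862 + 7
17: 49580213 = 17·2916483 + 2
19: 49580213 = 19·2609484 + 17
23: 49580213 = 23·2155661 + 10
29: 49580213 = 29·1709662 + 15
31: 49580213 = 31·1599361 + 22
37: 49580213 = 37·1340005 + 28
41: 49580213 = 41·1209273 + 20
43: 49580213 = 43·1153028 + 9
47: 49580213 = 47·1054898 + 7
53: 49580213 = 53·935475 + 38
59: 49580213 = 59·840342 + 35
61: 49580213 = 61·812790 + 23
67: 49580213 = 67·740003 + 12
71: 49580213 = 71·698312 + 61
73: 49580213 = 73·679181

73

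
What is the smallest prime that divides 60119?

60119 is odd.
Digit sum 17, not divisible by 3.
Ends in 9: not divisible by 5.
7: 60119 = 7·8588 + 3
11: 60119 = 11·5465 + 4
13: 60119 = 13·4624 + 7
17: 60119 = 17·3536 + 7
19: 60119 = 19·3164 + 3
23: 60119 = 23·2613 + 20
29: 60119 = 29·2073 + 2
31: 60119 = 31·1939 + 10
37: 60119 = 37·1624 + 31
41: 60119 = 41·1466 + 13
43: 60119 = 43·1398 + 5
47: 60119 = 47·1279 + 6
53: 60119 = 53·1134 + 17
59: 60119 = 59·1018 + 57
61: 60119 = 61·985 + 34
67: 60119 = 67·897 + 20
71: 60119 = 71·846 + 53
73: 60119 = 73·823 + 40
79: 60119 = 79·761

79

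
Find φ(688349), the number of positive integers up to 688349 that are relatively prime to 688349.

Factor: 688349 = 41 · 103 · 163.
φ(688349) = (41−1) · (103−1) · (163−1) = 40 · 102 · 162 = 660960.

660960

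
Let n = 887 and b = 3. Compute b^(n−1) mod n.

1

3^1 ≡ 3 (mod 887)
3^2 ≡ 3^2 = 9 ≡ 9 (mod 887)
3^4 ≡ 9^2 = 81 ≡ 81 (mod 887)
3^8 ≡ 81^2 = 6561 ≡ 352 (mod 887)
3^16 ≡ 352^2 = 123904 ≡ 611 (mod 887)
3^32 ≡ 611^2 = 373321 ≡ 781 (mod 887)
3^64 ≡ 781^2 = 609961 ≡ 592 (mod 887)
3^128 ≡ 592^2 = 350464 ≡ 99 (mod 887)
3^256 ≡ 99^2 = 9801 ≡ 44 (mod 887)
3^512 ≡ 44^2 = 1936 ≡ 162 (mod 887)
886 = 512 + 256 + 64 + 32 + 16 + 4 + 2 in binary powers of 2.
So 3^886 ≡ 162 · 44 · 592 · 781 · 611 · 81 · 9 ≡ 1 (mod 887).
Since the result is 1, base 3 gives no evidence that 887 is composite.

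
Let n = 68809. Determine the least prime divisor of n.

13

68809 is odd.
Digit sum 31, not divisible by 3.
Ends in 9: not divisible by 5.
7: 68809 = 7·9829 + 6
11: 68809 = 11·6255 + 4
13: 68809 = 13·5293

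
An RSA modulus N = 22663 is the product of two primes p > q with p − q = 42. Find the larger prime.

Since p = q + 42, we have 22663 = q(q + 42), so q² + 42q − 22663 = 0.
Discriminant: 42² + 4·22663 = 1764 + 90652 = 92416; √92416 = 304.
q = (−42 + 304)/2 = 131, and p = q + 42 = 173.
Check: 131 · 173 = 22663.

173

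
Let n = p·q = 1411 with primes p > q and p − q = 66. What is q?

Since p = q + 66, we have 1411 = q(q + 66), so q² + 66q − 1411 = 0.
Discriminant: 66² + 4·1411 = 4356 + 5644 = 10000; √10000 = 100.
q = (−66 + 100)/2 = 17, and p = q + 66 = 83.
Check: 17 · 83 = 1411.

17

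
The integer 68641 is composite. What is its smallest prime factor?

68641 is odd.
Digit sum 25, not divisible by 3.
Ends in 1: not divisible by 5.
7: 68641 = 7·9805 + 6
11: 68641 = 11·6240 + 1
13: 68641 = 13·5280 + 1
17: 68641 = 17·4037 + 12
19: 68641 = 19·3612 + 13
23: 68641 = 23·2984 + 9
29: 68641 = 29·2366 + 27
31: 68641 = 31·2214 + 7
37: 68641 = 37·1855 + 6
41: 68641 = 41·1674 + 7
43: 68641 = 43·1596 + 13
47: 68641 = 47·1460 + 21
53: 68641 = 53·1295 + 6
59: 68641 = 59·1163 + 24
61: 68641 = 61·1125 + 16
67: 68641 = 67·1024 + 33
71: 68641 = 71·966 + 55
73: 68641 = 73·940 + 21
79: 68641 = 79·868 + 69
83: 68641 = 83·827

83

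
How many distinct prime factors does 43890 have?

43890 = 2 · 21945
21945 = 3 · 7315
7315 = 5 · 1463
1463 = 7 · 209
209 = 11 · 19
43890 = 2 · 3 · 5 · 7 · 11 · 19, which has 6 distinct prime factors.

6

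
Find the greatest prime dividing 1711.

59

1711 = 29 · 59
59 is prime.
So 1711 = 29 · 59; the largest prime factor is 59.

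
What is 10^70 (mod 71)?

10^1 ≡ 10 (mod 71)
10^2 ≡ 10^2 = 100 ≡ 29 (mod 71)
10^4 ≡ 29^2 = 841 ≡ 60 (mod 71)
10^8 ≡ 60^2 = 3600 ≡ 50 (mod 71)
10^16 ≡ 50^2 = 2500 ≡ 15 (mod 71)
10^32 ≡ 15^2 = 225 ≡ 12 (mod 71)
10^64 ≡ 12^2 = 144 ≡ 2 (mod 71)
70 = 64 + 4 + 2 in binary powers of 2.
So 10^70 ≡ 2 · 60 · 29 ≡ 1 (mod 71).
Since the result is 1, base 10 gives no evidence that 71 is composite.

1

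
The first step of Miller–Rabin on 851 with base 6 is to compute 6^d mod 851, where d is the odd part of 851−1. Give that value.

851 − 1 = 850 = 2^1 · 425, so d = 425.
6^1 ≡ 6 (mod 851)
6^2 ≡ 6^2 = 36 ≡ 36 (mod 851)
6^4 ≡ 36^2 = 1296 ≡ 445 (mod 851)
6^8 ≡ 445^2 = 198025 ≡ 593 (mod 851)
6^16 ≡ 593^2 = 351649 ≡ 186 (mod 851)
6^32 ≡ 186^2 = 34596 ≡ 556 (mod 851)
6^64 ≡ 556^2 = 309136 ≡ 223 (mod 851)
6^128 ≡ 223^2 = 49729 ≡ 371 (mod 851)
6^256 ≡ 371^2 = 137641 ≡ 630 (mod 851)
425 = 256 + 128 + 32 + 8 + 1 in binary powers of 2.
So 6^425 ≡ 630 · 371 · 556 · 593 · 6 ≡ 302 (mod 851).
Squaring chain: 302; never reaches −1, so base 6 is a Miller–Rabin witness that 851 is composite.

302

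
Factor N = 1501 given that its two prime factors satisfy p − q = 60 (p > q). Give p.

79

Since p = q + 60, we have 1501 = q(q + 60), so q² + 60q − 1501 = 0.
Discriminant: 60² + 4·1501 = 3600 + 6004 = 9604; √9604 = 98.
q = (−60 + 98)/2 = 19, and p = q + 60 = 79.
Check: 19 · 79 = 1501.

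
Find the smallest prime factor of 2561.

2561 is odd.
Digit sum 14, not divisible by 3.
Ends in 1: not divisible by 5.
7: 2561 = 7·365 + 6
11: 2561 = 11·232 + 9
13: 2561 = 13·197

13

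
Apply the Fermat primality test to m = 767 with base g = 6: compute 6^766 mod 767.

641

6^1 ≡ 6 (mod 767)
6^2 ≡ 6^2 = 36 ≡ 36 (mod 767)
6^4 ≡ 36^2 = 1296 ≡ 529 (mod 767)
6^8 ≡ 529^2 = 279841 ≡ 653 (mod 767)
6^16 ≡ 653^2 = 426409 ≡ 724 (mod 767)
6^32 ≡ 724^2 = 524176 ≡ 315 (mod 767)
6^64 ≡ 315^2 = 99225 ≡ 282 (mod 767)
6^128 ≡ 282^2 = 79524 ≡ 523 (mod 767)
6^256 ≡ 523^2 = 273529 ≡ 477 (mod 767)
6^512 ≡ 477^2 = 227529 ≡ 497 (mod 767)
766 = 512 + 128 + 64 + 32 + 16 + 8 + 4 + 2 in binary powers of 2.
So 6^766 ≡ 497 · 523 · 282 · 315 · 724 · 653 · 529 · 36 ≡ 641 (mod 767).
Since 641 ≠ 1, base 6 is a Fermat witness: 767 is composite.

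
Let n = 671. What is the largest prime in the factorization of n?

61

671 = 11 · 61
61 is prime.
So 671 = 11 · 61; the largest prime factor is 61.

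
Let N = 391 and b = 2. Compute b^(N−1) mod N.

285

2^1 ≡ 2 (mod 391)
2^2 ≡ 2^2 = 4 ≡ 4 (mod 391)
2^4 ≡ 4^2 = 16 ≡ 16 (mod 391)
2^8 ≡ 16^2 = 256 ≡ 256 (mod 391)
2^16 ≡ 256^2 = 65536 ≡ 239 (mod 391)
2^32 ≡ 239^2 = 57121 ≡ 35 (mod 391)
2^64 ≡ 35^2 = 1225 ≡ 52 (mod 391)
2^128 ≡ 52^2 = 2704 ≡ 358 (mod 391)
2^256 ≡ 358^2 = 128164 ≡ 307 (mod 391)
390 = 256 + 128 + 4 + 2 in binary powers of 2.
So 2^390 ≡ 307 · 358 · 16 · 4 ≡ 285 (mod 391).
Since 285 ≠ 1, base 2 is a Fermat witness: 391 is composite.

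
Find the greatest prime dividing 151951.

61

151951 = 47 · 3233
3233 = 53 · 61
61 is prime.
So 151951 = 47 · 53 · 61; the largest prime factor is 61.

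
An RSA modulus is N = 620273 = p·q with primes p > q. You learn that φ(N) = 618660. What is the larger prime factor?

983

φ(n) = (p−1)(q−1) = n − (p+q) + 1, so p + q = 620273 − 618660 + 1 = 1614.
p and q are the roots of t² − 1614t + 620273 = 0.
Discriminant: 1614² − 4·620273 = 2604996 − 2481092 = 123904; √123904 = 352.
q = (1614 − 352)/2 = 631, p = (1614 + 352)/2 = 983.
Check: 631 · 983 = 620273.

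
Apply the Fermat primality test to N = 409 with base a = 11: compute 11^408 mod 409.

1

11^1 ≡ 11 (mod 409)
11^2 ≡ 11^2 = 121 ≡ 121 (mod 409)
11^4 ≡ 121^2 = 14641 ≡ 326 (mod 409)
11^8 ≡ 326^2 = 106276 ≡ 345 (mod 409)
11^16 ≡ 345^2 = 119025 ≡ 6 (mod 409)
11^32 ≡ 6^2 = 36 ≡ 36 (mod 409)
11^64 ≡ 36^2 = 1296 ≡ 69 (mod 409)
11^128 ≡ 69^2 = 4761 ≡ 262 (mod 409)
11^256 ≡ 262^2 = 68644 ≡ 341 (mod 409)
408 = 256 + 128 + 16 + 8 in binary powers of 2.
So 11^408 ≡ 341 · 262 · 6 · 345 ≡ 1 (mod 409).
Since the result is 1, base 11 gives no evidence that 409 is composite.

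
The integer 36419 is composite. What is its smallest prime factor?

79

36419 is odd.
Digit sum 23, not divisible by 3.
Ends in 9: not divisible by 5.
7: 36419 = 7·5202 + 5
11: 36419 = 11·3310 + 9
13: 36419 = 13·2801 + 6
17: 36419 = 17·2142 + 5
19: 36419 = 19·1916 + 15
23: 36419 = 23·1583 + 10
29: 36419 = 29·1255 + 24
31: 36419 = 31·1174 + 25
37: 36419 = 37·984 + 11
41: 36419 = 41·888 + 11
43: 36419 = 43·846 + 41
47: 36419 = 47·774 + 41
53: 36419 = 53·687 + 8
59: 36419 = 59·617 + 16
61: 36419 = 61·597 + 2
67: 36419 = 67·543 + 38
71: 36419 = 71·512 + 67
73: 36419 = 73·498 + 65
79: 36419 = 79·461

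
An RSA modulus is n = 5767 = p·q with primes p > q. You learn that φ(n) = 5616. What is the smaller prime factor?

73

φ(n) = (p−1)(q−1) = n − (p+q) + 1, so p + q = 5767 − 5616 + 1 = 152.
p and q are the roots of t² − 152t + 5767 = 0.
Discriminant: 152² − 4·5767 = 23104 − 23068 = 36; √36 = 6.
q = (152 − 6)/2 = 73, p = (152 + 6)/2 = 79.
Check: 73 · 79 = 5767.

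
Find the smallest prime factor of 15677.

15677 is odd.
Digit sum 26, not divisible by 3.
Ends in 7: not divisible by 5.
7: 15677 = 7·2239 + 4
11: 15677 = 11·1425 + 2
13: 15677 = 13·1205 + 12
17: 15677 = 17·922 + 3
19: 15677 = 19·825 + 2
23: 15677 = 23·681 + 14
29: 15677 = 29·540 + 17
31: 15677 = 31·505 + 22
37: 15677 = 37·423 + 26
41: 15677 = 41·382 + 15
43: 15677 = 43·364 + 25
47: 15677 = 47·333 + 26
53: 15677 = 53·295 + 42
59: 15677 = 59·265 + 42
61: 15677 = 61·257

61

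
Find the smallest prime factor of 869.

869 is odd.
Digit sum 23, not divisible by 3.
Ends in 9: not divisible by 5.
7: 869 = 7·124 + 1
11: 869 = 11·79

11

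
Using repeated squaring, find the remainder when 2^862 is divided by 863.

2^1 ≡ 2 (mod 863)
2^2 ≡ 2^2 = 4 ≡ 4 (mod 863)
2^4 ≡ 4^2 = 16 ≡ 16 (mod 863)
2^8 ≡ 16^2 = 256 ≡ 256 (mod 863)
2^16 ≡ 256^2 = 65536 ≡ 811 (mod 863)
2^32 ≡ 811^2 = 657721 ≡ 115 (mod 863)
2^64 ≡ 115^2 = 13225 ≡ 280 (mod 863)
2^128 ≡ 280^2 = 78400 ≡ 730 (mod 863)
2^256 ≡ 730^2 = 532900 ≡ 429 (mod 863)
2^512 ≡ 429^2 = 184041 ≡ 222 (mod 863)
862 = 512 + 256 + 64 + 16 + 8 + 4 + 2 in binary powers of 2.
So 2^862 ≡ 222 · 429 · 280 · 811 · 256 · 16 · 4 ≡ 1 (mod 863).
Since the result is 1, base 2 gives no evidence that 863 is composite.

1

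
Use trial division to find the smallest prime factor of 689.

689 is odd.
Digit sum 23, not divisible by 3.
Ends in 9: not divisible by 5.
7: 689 = 7·98 + 3
11: 689 = 11·62 + 7
13: 689 = 13·53

13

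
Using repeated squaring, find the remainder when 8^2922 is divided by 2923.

8^1 ≡ 8 (mod 2923)
8^2 ≡ 8^2 = 64 ≡ 64 (mod 2923)
8^4 ≡ 64^2 = 4096 ≡ 1173 (mod 2923)
8^8 ≡ 1173^2 = 1375929 ≡ 2119 (mod 2923)
8^16 ≡ 2119^2 = 4490161 ≡ 433 (mod 2923)
8^32 ≡ 433^2 = 187489 ≡ 417 (mod 2923)
8^64 ≡ 417^2 = 173889 ≡ 1432 (mod 2923)
8^128 ≡ 1432^2 = 2050624 ≡ 1601 (mod 2923)
8^256 ≡ 1601^2 = 2563201 ≡ 2653 (mod 2923)
8^512 ≡ 2653^2 = 7038409 ≡ 2748 (mod 2923)
8^1024 ≡ 2748^2 = 7551504 ≡ 1395 (mod 2923)
8^2048 ≡ 1395^2 = 1946025 ≡ 2230 (mod 2923)
2922 = 2048 + 512 + 256 + 64 + 32 + 8 + 2 in binary powers of 2.
So 8^2922 ≡ 2230 · 2748 · 2653 · 1432 · 417 · 2119 · 64 ≡ 1553 (mod 2923).
Since 1553 ≠ 1, base 8 is a Fermat witness: 2923 is composite.

1553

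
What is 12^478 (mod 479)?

12^1 ≡ 12 (mod 479)
12^2 ≡ 12^2 = 144 ≡ 144 (mod 479)
12^4 ≡ 144^2 = 20736 ≡ 139 (mod 479)
12^8 ≡ 139^2 = 19321 ≡ 161 (mod 479)
12^16 ≡ 161^2 = 25921 ≡ 55 (mod 479)
12^32 ≡ 55^2 = 3025 ≡ 151 (mod 479)
12^64 ≡ 151^2 = 22801 ≡ 288 (mod 479)
12^128 ≡ 288^2 = 82944 ≡ 77 (mod 479)
12^256 ≡ 77^2 = 5929 ≡ 181 (mod 479)
478 = 256 + 128 + 64 + 16 + 8 + 4 + 2 in binary powers of 2.
So 12^478 ≡ 181 · 77 · 288 · 55 · 161 · 139 · 144 ≡ 1 (mod 479).
Since the result is 1, base 12 gives no evidence that 479 is composite.

1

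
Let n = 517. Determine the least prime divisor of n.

517 is odd.
Digit sum 13, not divisible by 3.
Ends in 7: not divisible by 5.
7: 517 = 7·73 + 6
11: 517 = 11·47

11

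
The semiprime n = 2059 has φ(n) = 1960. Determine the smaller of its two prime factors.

29

φ(n) = (p−1)(q−1) = n − (p+q) + 1, so p + q = 2059 − 1960 + 1 = 100.
p and q are the roots of t² − 100t + 2059 = 0.
Discriminant: 100² − 4·2059 = 10000 − 8236 = 1764; √1764 = 42.
q = (100 − 42)/2 = 29, p = (100 + 42)/2 = 71.
Check: 29 · 71 = 2059.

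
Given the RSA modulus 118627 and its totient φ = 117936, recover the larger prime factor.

379

φ(n) = (p−1)(q−1) = n − (p+q) + 1, so p + q = 118627 − 117936 + 1 = 692.
p and q are the roots of t² − 692t + 118627 = 0.
Discriminant: 692² − 4·118627 = 478864 − 474508 = 4356; √4356 = 66.
q = (692 − 66)/2 = 313, p = (692 + 66)/2 = 379.
Check: 313 · 379 = 118627.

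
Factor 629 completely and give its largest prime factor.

37

629 = 17 · 37
37 is prime.
So 629 = 17 · 37; the largest prime factor is 37.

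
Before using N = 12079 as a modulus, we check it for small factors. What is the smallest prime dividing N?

12079 is odd.
Digit sum 19, not divisible by 3.
Ends in 9: not divisible by 5.
7: 12079 = 7·1725 + 4
11: 12079 = 11·1098 + 1
13: 12079 = 13·929 + 2
17: 12079 = 17·710 + 9
19: 12079 = 19·635 + 14
23: 12079 = 23·525 + 4
29: 12079 = 29·416 + 15
31: 12079 = 31·389 + 20
37: 12079 = 37·326 + 17
41: 12079 = 41·294 + 25
43: 12079 = 43·280 + 39
47: 12079 = 47·257

47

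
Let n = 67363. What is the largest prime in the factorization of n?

53

67363 = 31 · 2173
2173 = 41 · 53
53 is prime.
So 67363 = 31 · 41 · 53; the largest prime factor is 53.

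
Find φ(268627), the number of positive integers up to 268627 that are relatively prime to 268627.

253344

Factor: 268627 = 29 · 59 · 157.
φ(268627) = (29−1) · (59−1) · (157−1) = 28 · 58 · 156 = 253344.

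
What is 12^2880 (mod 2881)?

2744

12^1 ≡ 12 (mod 2881)
12^2 ≡ 12^2 = 144 ≡ 144 (mod 2881)
12^4 ≡ 144^2 = 20736 ≡ 569 (mod 2881)
12^8 ≡ 569^2 = 323761 ≡ 1089 (mod 2881)
12^16 ≡ 1089^2 = 1185921 ≡ 1830 (mod 2881)
12^32 ≡ 1830^2 = 3348900 ≡ 1178 (mod 2881)
12^64 ≡ 1178^2 = 1387684 ≡ 1923 (mod 2881)
12^128 ≡ 1923^2 = 3697929 ≡ 1606 (mod 2881)
12^256 ≡ 1606^2 = 2579236 ≡ 741 (mod 2881)
12^512 ≡ 741^2 = 549081 ≡ 1691 (mod 2881)
12^1024 ≡ 1691^2 = 2859481 ≡ 1529 (mod 2881)
12^2048 ≡ 1529^2 = 2337841 ≡ 1350 (mod 2881)
2880 = 2048 + 512 + 256 + 64 in binary powers of 2.
So 12^2880 ≡ 1350 · 1691 · 741 · 1923 ≡ 2744 (mod 2881).
Since 2744 ≠ 1, base 12 is a Fermat witness: 2881 is composite.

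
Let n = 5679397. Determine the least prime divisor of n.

43

5679397 is odd.
Digit sum 46, not divisible by 3.
Ends in 7: not divisible by 5.
7: 5679397 = 7·811342 + 3
11: 5679397 = 11·516308 + 9
13: 5679397 = 13·436876 + 9
17: 5679397 = 17·334082 + 3
19: 5679397 = 19·298915 + 12
23: 5679397 = 23·246930 + 7
29: 5679397 = 29·195841 + 8
31: 5679397 = 31·183206 + 11
37: 5679397 = 37·153497 + 8
41: 5679397 = 41·138521 + 36
43: 5679397 = 43·132079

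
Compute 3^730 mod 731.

3^1 ≡ 3 (mod 731)
3^2 ≡ 3^2 = 9 ≡ 9 (mod 731)
3^4 ≡ 9^2 = 81 ≡ 81 (mod 731)
3^8 ≡ 81^2 = 6561 ≡ 713 (mod 731)
3^16 ≡ 713^2 = 508369 ≡ 324 (mod 731)
3^32 ≡ 324^2 = 104976 ≡ 443 (mod 731)
3^64 ≡ 443^2 = 196249 ≡ 341 (mod 731)
3^128 ≡ 341^2 = 116281 ≡ 52 (mod 731)
3^256 ≡ 52^2 = 2704 ≡ 511 (mod 731)
3^512 ≡ 511^2 = 261121 ≡ 154 (mod 731)
730 = 512 + 128 + 64 + 16 + 8 + 2 in binary powers of 2.
So 3^730 ≡ 154 · 52 · 341 · 324 · 713 · 9 ≡ 195 (mod 731).
Since 195 ≠ 1, base 3 is a Fermat witness: 731 is composite.

195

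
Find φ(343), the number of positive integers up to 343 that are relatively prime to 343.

Factor: 343 = 7^3.
φ(343) = 7^2·(7−1) = 294.

294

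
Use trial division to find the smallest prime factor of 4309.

31

4309 is odd.
Digit sum 16, not divisible by 3.
Ends in 9: not divisible by 5.
7: 4309 = 7·615 + 4
11: 4309 = 11·391 + 8
13: 4309 = 13·331 + 6
17: 4309 = 17·253 + 8
19: 4309 = 19·226 + 15
23: 4309 = 23·187 + 8
29: 4309 = 29·148 + 17
31: 4309 = 31·139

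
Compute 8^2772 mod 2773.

8^1 ≡ 8 (mod 2773)
8^2 ≡ 8^2 = 64 ≡ 64 (mod 2773)
8^4 ≡ 64^2 = 4096 ≡ 1323 (mod 2773)
8^8 ≡ 1323^2 = 1750329 ≡ 566 (mod 2773)
8^16 ≡ 566^2 = 320356 ≡ 1461 (mod 2773)
8^32 ≡ 1461^2 = 2134521 ≡ 2084 (mod 2773)
8^64 ≡ 2084^2 = 4343056 ≡ 538 (mod 2773)
8^128 ≡ 538^2 = 289444 ≡ 1052 (mod 2773)
8^256 ≡ 1052^2 = 1106704 ≡ 277 (mod 2773)
8^512 ≡ 277^2 = 76729 ≡ 1858 (mod 2773)
8^1024 ≡ 1858^2 = 3452164 ≡ 2552 (mod 2773)
8^2048 ≡ 2552^2 = 6512704 ≡ 1700 (mod 2773)
2772 = 2048 + 512 + 128 + 64 + 16 + 4 in binary powers of 2.
So 8^2772 ≡ 1700 · 1858 · 1052 · 538 · 1461 · 1323 ≡ 1941 (mod 2773).
Since 1941 ≠ 1, base 8 is a Fermat witness: 2773 is composite.

1941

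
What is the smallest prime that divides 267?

267 is odd.
Digit sum 15, divisible by 3.

3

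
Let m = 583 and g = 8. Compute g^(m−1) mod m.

8^1 ≡ 8 (mod 583)
8^2 ≡ 8^2 = 64 ≡ 64 (mod 583)
8^4 ≡ 64^2 = 4096 ≡ 15 (mod 583)
8^8 ≡ 15^2 = 225 ≡ 225 (mod 583)
8^16 ≡ 225^2 = 50625 ≡ 487 (mod 583)
8^32 ≡ 487^2 = 237169 ≡ 471 (mod 583)
8^64 ≡ 471^2 = 221841 ≡ 301 (mod 583)
8^128 ≡ 301^2 = 90601 ≡ 236 (mod 583)
8^256 ≡ 236^2 = 55696 ≡ 311 (mod 583)
8^512 ≡ 311^2 = 96721 ≡ 526 (mod 583)
582 = 512 + 64 + 4 + 2 in binary powers of 2.
So 8^582 ≡ 526 · 301 · 15 · 64 ≡ 196 (mod 583).
Since 196 ≠ 1, base 8 is a Fermat witness: 583 is composite.

196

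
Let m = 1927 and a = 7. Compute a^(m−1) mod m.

7^1 ≡ 7 (mod 1927)
7^2 ≡ 7^2 = 49 ≡ 49 (mod 1927)
7^4 ≡ 49^2 = 2401 ≡ 474 (mod 1927)
7^8 ≡ 474^2 = 224676 ≡ 1144 (mod 1927)
7^16 ≡ 1144^2 = 1308736 ≡ 303 (mod 1927)
7^32 ≡ 303^2 = 91809 ≡ 1240 (mod 1927)
7^64 ≡ 1240^2 = 1537600 ≡ 1781 (mod 1927)
7^128 ≡ 1781^2 = 3171961 ≡ 119 (mod 1927)
7^256 ≡ 119^2 = 14161 ≡ 672 (mod 1927)
7^512 ≡ 672^2 = 451584 ≡ 666 (mod 1927)
7^1024 ≡ 666^2 = 443556 ≡ 346 (mod 1927)
1926 = 1024 + 512 + 256 + 128 + 4 + 2 in binary powers of 2.
So 7^1926 ≡ 346 · 666 · 672 · 119 · 474 · 49 ≡ 758 (mod 1927).
Since 758 ≠ 1, base 7 is a Fermat witness: 1927 is composite.

758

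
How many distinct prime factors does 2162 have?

2162 = 2 · 1081
1081 = 23 · 47
2162 = 2 · 23 · 47, which has 3 distinct prime factors.

3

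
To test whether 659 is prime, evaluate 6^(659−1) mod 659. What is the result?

1

6^1 ≡ 6 (mod 659)
6^2 ≡ 6^2 = 36 ≡ 36 (mod 659)
6^4 ≡ 36^2 = 1296 ≡ 637 (mod 659)
6^8 ≡ 637^2 = 405769 ≡ 484 (mod 659)
6^16 ≡ 484^2 = 234256 ≡ 311 (mod 659)
6^32 ≡ 311^2 = 96721 ≡ 507 (mod 659)
6^64 ≡ 507^2 = 257049 ≡ 39 (mod 659)
6^128 ≡ 39^2 = 1521 ≡ 203 (mod 659)
6^256 ≡ 203^2 = 41209 ≡ 351 (mod 659)
6^512 ≡ 351^2 = 123201 ≡ 627 (mod 659)
658 = 512 + 128 + 16 + 2 in binary powers of 2.
So 6^658 ≡ 627 · 203 · 311 · 36 ≡ 1 (mod 659).
Since the result is 1, base 6 gives no evidence that 659 is composite.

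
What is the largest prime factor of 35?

35 = 5 · 7
7 is prime.
So 35 = 5 · 7; the largest prime factor is 7.

7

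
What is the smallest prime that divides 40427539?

40427539 is odd.
Digit sum 34, not divisible by 3.
Ends in 9: not divisible by 5.
7: 40427539 = 7·5775362 + 5
11: 40427539 = 11·3675230 + 9
13: 40427539 = 13·3109810 + 9
17: 40427539 = 17·2378090 + 9
19: 40427539 = 19·2127765 + 4
23: 40427539 = 23·1757719 + 2
29: 40427539 = 29·1394053 + 2
31: 40427539 = 31·1304114 + 5
37: 40427539 = 37·1092636 + 7
41: 40427539 = 41·986037 + 22
43: 40427539 = 43·940175 + 14
47: 40427539 = 47·860160 + 19
53: 40427539 = 53·762783 + 40
59: 40427539 = 59·685212 + 31
61: 40427539 = 61·662746 + 33
67: 40427539 = 67·603396 + 7
71: 40427539 = 71·569401 + 68
73: 40427539 = 73·553801 + 66
79: 40427539 = 79·511741

79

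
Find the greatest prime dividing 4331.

4331 = 61 · 71
71 is prime.
So 4331 = 61 · 71; the largest prime factor is 71.

71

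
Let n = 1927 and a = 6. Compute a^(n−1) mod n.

777

6^1 ≡ 6 (mod 1927)
6^2 ≡ 6^2 = 36 ≡ 36 (mod 1927)
6^4 ≡ 36^2 = 1296 ≡ 1296 (mod 1927)
6^8 ≡ 1296^2 = 1679616 ≡ 1199 (mod 1927)
6^16 ≡ 1199^2 = 1437601 ≡ 59 (mod 1927)
6^32 ≡ 59^2 = 3481 ≡ 1554 (mod 1927)
6^64 ≡ 1554^2 = 2414916 ≡ 385 (mod 1927)
6^128 ≡ 385^2 = 148225 ≡ 1773 (mod 1927)
6^256 ≡ 1773^2 = 3143529 ≡ 592 (mod 1927)
6^512 ≡ 592^2 = 350464 ≡ 1677 (mod 1927)
6^1024 ≡ 1677^2 = 2812329 ≡ 836 (mod 1927)
1926 = 1024 + 512 + 256 + 128 + 4 + 2 in binary powers of 2.
So 6^1926 ≡ 836 · 1677 · 592 · 1773 · 1296 · 36 ≡ 777 (mod 1927).
Since 777 ≠ 1, base 6 is a Fermat witness: 1927 is composite.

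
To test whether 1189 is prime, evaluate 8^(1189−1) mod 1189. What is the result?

836

8^1 ≡ 8 (mod 1189)
8^2 ≡ 8^2 = 64 ≡ 64 (mod 1189)
8^4 ≡ 64^2 = 4096 ≡ 529 (mod 1189)
8^8 ≡ 529^2 = 279841 ≡ 426 (mod 1189)
8^16 ≡ 426^2 = 181476 ≡ 748 (mod 1189)
8^32 ≡ 748^2 = 559504 ≡ 674 (mod 1189)
8^64 ≡ 674^2 = 454276 ≡ 78 (mod 1189)
8^128 ≡ 78^2 = 6084 ≡ 139 (mod 1189)
8^256 ≡ 139^2 = 19321 ≡ 297 (mod 1189)
8^512 ≡ 297^2 = 88209 ≡ 223 (mod 1189)
8^1024 ≡ 223^2 = 49729 ≡ 980 (mod 1189)
1188 = 1024 + 128 + 32 + 4 in binary powers of 2.
So 8^1188 ≡ 980 · 139 · 674 · 529 ≡ 836 (mod 1189).
Since 836 ≠ 1, base 8 is a Fermat witness: 1189 is composite.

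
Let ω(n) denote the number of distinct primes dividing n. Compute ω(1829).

2

1829 = 31 · 59
1829 = 31 · 59, which has 2 distinct prime factors.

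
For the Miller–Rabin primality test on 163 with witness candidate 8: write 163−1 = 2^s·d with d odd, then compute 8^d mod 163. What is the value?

162

163 − 1 = 162 = 2^1 · 81, so d = 81.
8^1 ≡ 8 (mod 163)
8^2 ≡ 8^2 = 64 ≡ 64 (mod 163)
8^4 ≡ 64^2 = 4096 ≡ 21 (mod 163)
8^8 ≡ 21^2 = 441 ≡ 115 (mod 163)
8^16 ≡ 115^2 = 13225 ≡ 22 (mod 163)
8^32 ≡ 22^2 = 484 ≡ 158 (mod 163)
8^64 ≡ 158^2 = 24964 ≡ 25 (mod 163)
81 = 64 + 16 + 1 in binary powers of 2.
So 8^81 ≡ 25 · 22 · 8 ≡ 162 (mod 163).
Since 8^d ≡ 162 (mod 163), base 8 does not prove 163 composite.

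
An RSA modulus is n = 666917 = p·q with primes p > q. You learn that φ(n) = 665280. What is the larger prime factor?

φ(n) = (p−1)(q−1) = n − (p+q) + 1, so p + q = 666917 − 665280 + 1 = 1638.
p and q are the roots of t² − 1638t + 666917 = 0.
Discriminant: 1638² − 4·666917 = 2683044 − 2667668 = 15376; √15376 = 124.
q = (1638 − 124)/2 = 757, p = (1638 + 124)/2 = 881.
Check: 757 · 881 = 666917.

881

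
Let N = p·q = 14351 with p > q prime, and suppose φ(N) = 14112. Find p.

127

φ(n) = (p−1)(q−1) = n − (p+q) + 1, so p + q = 14351 − 14112 + 1 = 240.
p and q are the roots of t² − 240t + 14351 = 0.
Discriminant: 240² − 4·14351 = 57600 − 57404 = 196; √196 = 14.
q = (240 − 14)/2 = 113, p = (240 + 14)/2 = 127.
Check: 113 · 127 = 14351.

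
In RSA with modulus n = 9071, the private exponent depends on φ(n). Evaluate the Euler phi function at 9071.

8832

Factor: 9071 = 47 · 193.
φ(9071) = (47−1) · (193−1) = 46 · 192 = 8832.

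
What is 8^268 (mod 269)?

8^1 ≡ 8 (mod 269)
8^2 ≡ 8^2 = 64 ≡ 64 (mod 269)
8^4 ≡ 64^2 = 4096 ≡ 61 (mod 269)
8^8 ≡ 61^2 = 3721 ≡ 224 (mod 269)
8^16 ≡ 224^2 = 50176 ≡ 142 (mod 269)
8^32 ≡ 142^2 = 20164 ≡ 258 (mod 269)
8^64 ≡ 258^2 = 66564 ≡ 121 (mod 269)
8^128 ≡ 121^2 = 14641 ≡ 115 (mod 269)
8^256 ≡ 115^2 = 13225 ≡ 44 (mod 269)
268 = 256 + 8 + 4 in binary powers of 2.
So 8^268 ≡ 44 · 224 · 61 ≡ 1 (mod 269).
Since the result is 1, base 8 gives no evidence that 269 is composite.

1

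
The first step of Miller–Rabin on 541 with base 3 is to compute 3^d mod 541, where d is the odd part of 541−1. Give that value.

1

541 − 1 = 540 = 2^2 · 135, so d = 135.
3^1 ≡ 3 (mod 541)
3^2 ≡ 3^2 = 9 ≡ 9 (mod 541)
3^4 ≡ 9^2 = 81 ≡ 81 (mod 541)
3^8 ≡ 81^2 = 6561 ≡ 69 (mod 541)
3^16 ≡ 69^2 = 4761 ≡ 433 (mod 541)
3^32 ≡ 433^2 = 187489 ≡ 303 (mod 541)
3^64 ≡ 303^2 = 91809 ≡ 380 (mod 541)
3^128 ≡ 380^2 = 144400 ≡ 494 (mod 541)
135 = 128 + 4 + 2 + 1 in binary powers of 2.
So 3^135 ≡ 494 · 81 · 9 · 3 ≡ 1 (mod 541).
Since 3^d ≡ 1 (mod 541), base 3 does not prove 541 composite.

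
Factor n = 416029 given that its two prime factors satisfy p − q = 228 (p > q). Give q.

Since p = q + 228, we have 416029 = q(q + 228), so q² + 228q − 416029 = 0.
Discriminant: 228² + 4·416029 = 51984 + 1664116 = 1716100; √1716100 = 1310.
q = (−228 + 1310)/2 = 541, and p = q + 228 = 769.
Check: 541 · 769 = 416029.

541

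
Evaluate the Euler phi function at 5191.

Factor: 5191 = 29 · 179.
φ(5191) = (29−1) · (179−1) = 28 · 178 = 4984.

4984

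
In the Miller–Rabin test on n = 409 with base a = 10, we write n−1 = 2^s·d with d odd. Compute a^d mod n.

409 − 1 = 408 = 2^3 · 51, so d = 51.
10^1 ≡ 10 (mod 409)
10^2 ≡ 10^2 = 100 ≡ 100 (mod 409)
10^4 ≡ 100^2 = 10000 ≡ 184 (mod 409)
10^8 ≡ 184^2 = 33856 ≡ 318 (mod 409)
10^16 ≡ 318^2 = 101124 ≡ 101 (mod 409)
10^32 ≡ 101^2 = 10201 ≡ 385 (mod 409)
51 = 32 + 16 + 2 + 1 in binary powers of 2.
So 10^51 ≡ 385 · 101 · 100 · 10 ≡ 143 (mod 409).
Squaring chain: 143 → 408 → 1; reaches −1, so base 10 does not prove 409 composite.

143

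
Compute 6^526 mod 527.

366

6^1 ≡ 6 (mod 527)
6^2 ≡ 6^2 = 36 ≡ 36 (mod 527)
6^4 ≡ 36^2 = 1296 ≡ 242 (mod 527)
6^8 ≡ 242^2 = 58564 ≡ 67 (mod 527)
6^16 ≡ 67^2 = 4489 ≡ 273 (mod 527)
6^32 ≡ 273^2 = 74529 ≡ 222 (mod 527)
6^64 ≡ 222^2 = 49284 ≡ 273 (mod 527)
6^128 ≡ 273^2 = 74529 ≡ 222 (mod 527)
6^256 ≡ 222^2 = 49284 ≡ 273 (mod 527)
6^512 ≡ 273^2 = 74529 ≡ 222 (mod 527)
526 = 512 + 8 + 4 + 2 in binary powers of 2.
So 6^526 ≡ 222 · 67 · 242 · 36 ≡ 366 (mod 527).
Since 366 ≠ 1, base 6 is a Fermat witness: 527 is composite.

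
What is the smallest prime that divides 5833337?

5833337 is odd.
Digit sum 32, not divisible by 3.
Ends in 7: not divisible by 5.
7: 5833337 = 7·833333 + 6
11: 5833337 = 11·530303 + 4
13: 5833337 = 13·448718 + 3
17: 5833337 = 17·343137 + 8
19: 5833337 = 19·307017 + 14
23: 5833337 = 23·253623 + 8
29: 5833337 = 29·201149 + 16
31: 5833337 = 31·188172 + 5
37: 5833337 = 37·157657 + 28
41: 5833337 = 41·142276 + 21
43: 5833337 = 43·135659

43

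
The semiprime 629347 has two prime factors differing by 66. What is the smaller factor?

Since p = q + 66, we have 629347 = q(q + 66), so q² + 66q − 629347 = 0.
Discriminant: 66² + 4·629347 = 4356 + 2517388 = 2521744; √2521744 = 1588.
q = (−66 + 1588)/2 = 761, and p = q + 66 = 827.
Check: 761 · 827 = 629347.

761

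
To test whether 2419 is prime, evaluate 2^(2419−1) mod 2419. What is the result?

1138

2^1 ≡ 2 (mod 2419)
2^2 ≡ 2^2 = 4 ≡ 4 (mod 2419)
2^4 ≡ 4^2 = 16 ≡ 16 (mod 2419)
2^8 ≡ 16^2 = 256 ≡ 256 (mod 2419)
2^16 ≡ 256^2 = 65536 ≡ 223 (mod 2419)
2^32 ≡ 223^2 = 49729 ≡ 1349 (mod 2419)
2^64 ≡ 1349^2 = 1819801 ≡ 713 (mod 2419)
2^128 ≡ 713^2 = 508369 ≡ 379 (mod 2419)
2^256 ≡ 379^2 = 143641 ≡ 920 (mod 2419)
2^512 ≡ 920^2 = 846400 ≡ 2169 (mod 2419)
2^1024 ≡ 2169^2 = 4704561 ≡ 2025 (mod 2419)
2^2048 ≡ 2025^2 = 4100625 ≡ 420 (mod 2419)
2418 = 2048 + 256 + 64 + 32 + 16 + 2 in binary powers of 2.
So 2^2418 ≡ 420 · 920 · 713 · 1349 · 223 · 4 ≡ 1138 (mod 2419).
Since 1138 ≠ 1, base 2 is a Fermat witness: 2419 is composite.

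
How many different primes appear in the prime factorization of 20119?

20119 = 11 · 1829
1829 = 31 · 59
20119 = 11 · 31 · 59, which has 3 distinct prime factors.

3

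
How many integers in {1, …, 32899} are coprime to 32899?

Factor: 32899 = 167 · 197.
φ(32899) = (167−1) · (197−1) = 166 · 196 = 32536.

32536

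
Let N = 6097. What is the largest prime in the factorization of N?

6097 = 7 · 871
871 = 13 · 67
67 is prime.
So 6097 = 7 · 13 · 67; the largest prime factor is 67.

67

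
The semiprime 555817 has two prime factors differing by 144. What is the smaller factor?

677

Since p = q + 144, we have 555817 = q(q + 144), so q² + 144q − 555817 = 0.
Discriminant: 144² + 4·555817 = 20736 + 2223268 = 2244004; √2244004 = 1498.
q = (−144 + 1498)/2 = 677, and p = q + 144 = 821.
Check: 677 · 821 = 555817.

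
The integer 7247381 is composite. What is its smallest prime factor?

79

7247381 is odd.
Digit sum 32, not divisible by 3.
Ends in 1: not divisible by 5.
7: 7247381 = 7·1035340 + 1
11: 7247381 = 11·658852 + 9
13: 7247381 = 13·557490 + 11
17: 7247381 = 17·426316 + 9
19: 7247381 = 19·381441 + 2
23: 7247381 = 23·315103 + 12
29: 7247381 = 29·249909 + 20
31: 7247381 = 31·233786 + 15
37: 7247381 = 37·195875 + 6
41: 7247381 = 41·176765 + 16
43: 7247381 = 43·168543 + 32
47: 7247381 = 47·154199 + 28
53: 7247381 = 53·136743 + 2
59: 7247381 = 59·122836 + 57
61: 7247381 = 61·118809 + 32
67: 7247381 = 67·108169 + 58
71: 7247381 = 71·102075 + 56
73: 7247381 = 73·99279 + 14
79: 7247381 = 79·91739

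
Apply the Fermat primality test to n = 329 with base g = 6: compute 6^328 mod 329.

267

6^1 ≡ 6 (mod 329)
6^2 ≡ 6^2 = 36 ≡ 36 (mod 329)
6^4 ≡ 36^2 = 1296 ≡ 309 (mod 329)
6^8 ≡ 309^2 = 95481 ≡ 71 (mod 329)
6^16 ≡ 71^2 = 5041 ≡ 106 (mod 329)
6^32 ≡ 106^2 = 11236 ≡ 50 (mod 329)
6^64 ≡ 50^2 = 2500 ≡ 197 (mod 329)
6^128 ≡ 197^2 = 38809 ≡ 316 (mod 329)
6^256 ≡ 316^2 = 99856 ≡ 169 (mod 329)
328 = 256 + 64 + 8 in binary powers of 2.
So 6^328 ≡ 169 · 197 · 71 ≡ 267 (mod 329).
Since 267 ≠ 1, base 6 is a Fermat witness: 329 is composite.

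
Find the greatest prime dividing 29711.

73

29711 = 11 · 2701
2701 = 37 · 73
73 is prime.
So 29711 = 11 · 37 · 73; the largest prime factor is 73.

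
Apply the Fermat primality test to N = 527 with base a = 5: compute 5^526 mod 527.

253

5^1 ≡ 5 (mod 527)
5^2 ≡ 5^2 = 25 ≡ 25 (mod 527)
5^4 ≡ 25^2 = 625 ≡ 98 (mod 527)
5^8 ≡ 98^2 = 9604 ≡ 118 (mod 527)
5^16 ≡ 118^2 = 13924 ≡ 222 (mod 527)
5^32 ≡ 222^2 = 49284 ≡ 273 (mod 527)
5^64 ≡ 273^2 = 74529 ≡ 222 (mod 527)
5^128 ≡ 222^2 = 49284 ≡ 273 (mod 527)
5^256 ≡ 273^2 = 74529 ≡ 222 (mod 527)
5^512 ≡ 222^2 = 49284 ≡ 273 (mod 527)
526 = 512 + 8 + 4 + 2 in binary powers of 2.
So 5^526 ≡ 273 · 118 · 98 · 25 ≡ 253 (mod 527).
Since 253 ≠ 1, base 5 is a Fermat witness: 527 is composite.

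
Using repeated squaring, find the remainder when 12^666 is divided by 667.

492

12^1 ≡ 12 (mod 667)
12^2 ≡ 12^2 = 144 ≡ 144 (mod 667)
12^4 ≡ 144^2 = 20736 ≡ 59 (mod 667)
12^8 ≡ 59^2 = 3481 ≡ 146 (mod 667)
12^16 ≡ 146^2 = 21316 ≡ 639 (mod 667)
12^32 ≡ 639^2 = 408321 ≡ 117 (mod 667)
12^64 ≡ 117^2 = 13689 ≡ 349 (mod 667)
12^128 ≡ 349^2 = 121801 ≡ 407 (mod 667)
12^256 ≡ 407^2 = 165649 ≡ 233 (mod 667)
12^512 ≡ 233^2 = 54289 ≡ 262 (mod 667)
666 = 512 + 128 + 16 + 8 + 2 in binary powers of 2.
So 12^666 ≡ 262 · 407 · 639 · 146 · 144 ≡ 492 (mod 667).
Since 492 ≠ 1, base 12 is a Fermat witness: 667 is composite.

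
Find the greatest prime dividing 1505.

43

1505 = 5 · 301
301 = 7 · 43
43 is prime.
So 1505 = 5 · 7 · 43; the largest prime factor is 43.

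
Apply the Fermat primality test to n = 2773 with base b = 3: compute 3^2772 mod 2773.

1140

3^1 ≡ 3 (mod 2773)
3^2 ≡ 3^2 = 9 ≡ 9 (mod 2773)
3^4 ≡ 9^2 = 81 ≡ 81 (mod 2773)
3^8 ≡ 81^2 = 6561 ≡ 1015 (mod 2773)
3^16 ≡ 1015^2 = 1030225 ≡ 1442 (mod 2773)
3^32 ≡ 1442^2 = 2079364 ≡ 2387 (mod 2773)
3^64 ≡ 2387^2 = 5697769 ≡ 2027 (mod 2773)
3^128 ≡ 2027^2 = 4108729 ≡ 1916 (mod 2773)
3^256 ≡ 1916^2 = 3671056 ≡ 2377 (mod 2773)
3^512 ≡ 2377^2 = 5650129 ≡ 1528 (mod 2773)
3^1024 ≡ 1528^2 = 2334784 ≡ 2691 (mod 2773)
3^2048 ≡ 2691^2 = 7241481 ≡ 1178 (mod 2773)
2772 = 2048 + 512 + 128 + 64 + 16 + 4 in binary powers of 2.
So 3^2772 ≡ 1178 · 1528 · 1916 · 2027 · 1442 · 81 ≡ 1140 (mod 2773).
Since 1140 ≠ 1, base 3 is a Fermat witness: 2773 is composite.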